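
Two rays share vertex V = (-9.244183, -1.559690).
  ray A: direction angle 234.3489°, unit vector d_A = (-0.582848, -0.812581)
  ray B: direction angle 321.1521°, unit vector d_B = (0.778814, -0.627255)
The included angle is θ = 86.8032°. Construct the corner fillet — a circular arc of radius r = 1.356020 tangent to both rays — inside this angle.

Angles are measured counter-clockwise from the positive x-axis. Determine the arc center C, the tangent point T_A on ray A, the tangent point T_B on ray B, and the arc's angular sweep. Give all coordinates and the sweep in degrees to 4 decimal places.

bisector direction at 277.7505° = (0.134860,-0.990865)
center distance |VC| = r/sin(θ/2) = 1.356020/sin(43.4016°) = 1.973519
C = V + |VC|·bis = (-8.9780,-3.5152)
T_A = V + ((C−V)·d_A)·d_A = V + 1.4339·d_A = (-10.0799,-2.7248)
T_B = V + ((C−V)·d_B)·d_B = V + 1.4339·d_B = (-8.1275,-2.4591)
sweep = 180° − θ = 93.1968°

center=(-8.9780,-3.5152) T_A=(-10.0799,-2.7248) T_B=(-8.1275,-2.4591) sweep=93.1968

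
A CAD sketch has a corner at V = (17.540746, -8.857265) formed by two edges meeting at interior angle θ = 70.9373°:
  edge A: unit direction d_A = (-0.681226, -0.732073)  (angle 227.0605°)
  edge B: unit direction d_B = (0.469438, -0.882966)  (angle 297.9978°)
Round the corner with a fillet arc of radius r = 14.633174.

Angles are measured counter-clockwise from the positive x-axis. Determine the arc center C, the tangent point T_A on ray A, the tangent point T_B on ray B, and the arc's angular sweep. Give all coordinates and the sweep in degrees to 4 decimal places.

center=(14.2618,-33.8616) T_A=(3.5492,-23.8931) T_B=(27.1824,-26.9922) sweep=109.0627

bisector direction at 262.5292° = (-0.130022,-0.991511)
center distance |VC| = r/sin(θ/2) = 14.633174/sin(35.4686°) = 25.218418
C = V + |VC|·bis = (14.2618,-33.8616)
T_A = V + ((C−V)·d_A)·d_A = V + 20.5387·d_A = (3.5492,-23.8931)
T_B = V + ((C−V)·d_B)·d_B = V + 20.5387·d_B = (27.1824,-26.9922)
sweep = 180° − θ = 109.0627°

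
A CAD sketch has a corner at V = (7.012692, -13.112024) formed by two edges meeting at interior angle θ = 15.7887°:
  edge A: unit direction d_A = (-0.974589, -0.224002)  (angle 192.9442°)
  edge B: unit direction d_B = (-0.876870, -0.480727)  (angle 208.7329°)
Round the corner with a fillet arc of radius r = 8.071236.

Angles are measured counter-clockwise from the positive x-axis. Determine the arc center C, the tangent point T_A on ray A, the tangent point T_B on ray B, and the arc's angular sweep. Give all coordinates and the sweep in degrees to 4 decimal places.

center=(-47.9086,-34.0170) T_A=(-49.7166,-26.1508) T_B=(-44.0285,-41.0944) sweep=164.2113

bisector direction at 200.8385° = (-0.934587,-0.355736)
center distance |VC| = r/sin(θ/2) = 8.071236/sin(7.8944°) = 58.765343
C = V + |VC|·bis = (-47.9086,-34.0170)
T_A = V + ((C−V)·d_A)·d_A = V + 58.2084·d_A = (-49.7166,-26.1508)
T_B = V + ((C−V)·d_B)·d_B = V + 58.2084·d_B = (-44.0285,-41.0944)
sweep = 180° − θ = 164.2113°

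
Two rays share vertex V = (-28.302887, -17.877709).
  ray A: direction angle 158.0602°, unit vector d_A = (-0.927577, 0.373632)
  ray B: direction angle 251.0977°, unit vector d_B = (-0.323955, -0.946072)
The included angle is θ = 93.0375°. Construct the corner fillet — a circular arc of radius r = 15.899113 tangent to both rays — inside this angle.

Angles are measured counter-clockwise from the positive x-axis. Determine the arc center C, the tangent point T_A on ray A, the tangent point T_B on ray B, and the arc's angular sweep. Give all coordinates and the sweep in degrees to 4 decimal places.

bisector direction at 204.5790° = (-0.909389,-0.415947)
center distance |VC| = r/sin(θ/2) = 15.899113/sin(46.5187°) = 21.911689
C = V + |VC|·bis = (-48.2291,-26.9918)
T_A = V + ((C−V)·d_A)·d_A = V + 15.0778·d_A = (-42.2887,-12.2442)
T_B = V + ((C−V)·d_B)·d_B = V + 15.0778·d_B = (-33.1874,-32.1424)
sweep = 180° − θ = 86.9625°

center=(-48.2291,-26.9918) T_A=(-42.2887,-12.2442) T_B=(-33.1874,-32.1424) sweep=86.9625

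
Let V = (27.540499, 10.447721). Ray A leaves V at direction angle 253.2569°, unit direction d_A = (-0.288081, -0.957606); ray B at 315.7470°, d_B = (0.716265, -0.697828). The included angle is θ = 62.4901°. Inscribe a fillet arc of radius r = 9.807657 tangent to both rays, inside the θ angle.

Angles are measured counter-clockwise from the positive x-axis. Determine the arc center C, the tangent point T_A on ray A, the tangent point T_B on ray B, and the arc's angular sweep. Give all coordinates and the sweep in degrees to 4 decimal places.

bisector direction at 284.5020° = (0.250413,-0.968139)
center distance |VC| = r/sin(θ/2) = 9.807657/sin(31.2450°) = 18.908171
C = V + |VC|·bis = (32.2753,-7.8580)
T_A = V + ((C−V)·d_A)·d_A = V + 16.1657·d_A = (22.8835,-5.0326)
T_B = V + ((C−V)·d_B)·d_B = V + 16.1657·d_B = (39.1194,-0.8331)
sweep = 180° − θ = 117.5099°

center=(32.2753,-7.8580) T_A=(22.8835,-5.0326) T_B=(39.1194,-0.8331) sweep=117.5099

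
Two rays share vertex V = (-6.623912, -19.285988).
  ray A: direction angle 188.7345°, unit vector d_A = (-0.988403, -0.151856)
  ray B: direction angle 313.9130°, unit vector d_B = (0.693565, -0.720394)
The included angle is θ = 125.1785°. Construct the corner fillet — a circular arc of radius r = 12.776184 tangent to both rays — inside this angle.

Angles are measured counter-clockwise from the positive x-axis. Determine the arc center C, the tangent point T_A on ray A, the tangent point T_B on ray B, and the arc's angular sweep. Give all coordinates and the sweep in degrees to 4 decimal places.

center=(-11.2325,-32.9201) T_A=(-13.1727,-20.2921) T_B=(-2.0286,-24.0590) sweep=54.8215

bisector direction at 251.3238° = (-0.320220,-0.947343)
center distance |VC| = r/sin(θ/2) = 12.776184/sin(62.5892°) = 14.391986
C = V + |VC|·bis = (-11.2325,-32.9201)
T_A = V + ((C−V)·d_A)·d_A = V + 6.6256·d_A = (-13.1727,-20.2921)
T_B = V + ((C−V)·d_B)·d_B = V + 6.6256·d_B = (-2.0286,-24.0590)
sweep = 180° − θ = 54.8215°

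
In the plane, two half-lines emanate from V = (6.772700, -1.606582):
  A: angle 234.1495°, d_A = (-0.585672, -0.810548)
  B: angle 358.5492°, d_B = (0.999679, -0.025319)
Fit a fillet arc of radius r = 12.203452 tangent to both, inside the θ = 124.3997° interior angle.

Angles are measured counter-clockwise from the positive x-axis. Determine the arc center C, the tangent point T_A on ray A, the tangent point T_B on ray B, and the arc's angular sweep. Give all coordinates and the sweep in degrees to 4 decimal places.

center=(12.8959,-13.9690) T_A=(3.0044,-6.8218) T_B=(13.2048,-1.7695) sweep=55.6003

bisector direction at 296.3494° = (0.443843,-0.896104)
center distance |VC| = r/sin(θ/2) = 12.203452/sin(62.1998°) = 13.795762
C = V + |VC|·bis = (12.8959,-13.9690)
T_A = V + ((C−V)·d_A)·d_A = V + 6.4342·d_A = (3.0044,-6.8218)
T_B = V + ((C−V)·d_B)·d_B = V + 6.4342·d_B = (13.2048,-1.7695)
sweep = 180° − θ = 55.6003°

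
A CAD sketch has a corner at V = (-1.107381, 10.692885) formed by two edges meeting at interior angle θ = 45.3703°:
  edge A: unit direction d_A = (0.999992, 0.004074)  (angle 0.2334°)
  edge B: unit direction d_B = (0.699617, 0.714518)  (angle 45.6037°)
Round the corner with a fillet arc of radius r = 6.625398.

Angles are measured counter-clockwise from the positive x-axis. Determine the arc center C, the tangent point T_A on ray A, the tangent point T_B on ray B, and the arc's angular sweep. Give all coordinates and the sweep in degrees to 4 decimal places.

center=(14.7156,17.3828) T_A=(14.7425,10.7575) T_B=(9.9816,22.0180) sweep=134.6297

bisector direction at 22.9185° = (0.921059,0.389422)
center distance |VC| = r/sin(θ/2) = 6.625398/sin(22.6852°) = 17.179067
C = V + |VC|·bis = (14.7156,17.3828)
T_A = V + ((C−V)·d_A)·d_A = V + 15.8501·d_A = (14.7425,10.7575)
T_B = V + ((C−V)·d_B)·d_B = V + 15.8501·d_B = (9.9816,22.0180)
sweep = 180° − θ = 134.6297°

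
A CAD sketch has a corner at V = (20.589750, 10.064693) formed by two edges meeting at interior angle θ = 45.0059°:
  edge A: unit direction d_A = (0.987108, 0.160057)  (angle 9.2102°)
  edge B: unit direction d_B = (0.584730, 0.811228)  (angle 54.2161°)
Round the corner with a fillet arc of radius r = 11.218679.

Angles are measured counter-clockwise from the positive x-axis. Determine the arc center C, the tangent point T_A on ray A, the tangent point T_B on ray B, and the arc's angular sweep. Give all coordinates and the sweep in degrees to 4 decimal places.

center=(45.5253,25.4731) T_A=(47.3210,14.3991) T_B=(36.4244,32.0330) sweep=134.9941

bisector direction at 31.7131° = (0.850690,0.525667)
center distance |VC| = r/sin(θ/2) = 11.218679/sin(22.5029°) = 29.312177
C = V + |VC|·bis = (45.5253,25.4731)
T_A = V + ((C−V)·d_A)·d_A = V + 27.0803·d_A = (47.3210,14.3991)
T_B = V + ((C−V)·d_B)·d_B = V + 27.0803·d_B = (36.4244,32.0330)
sweep = 180° − θ = 134.9941°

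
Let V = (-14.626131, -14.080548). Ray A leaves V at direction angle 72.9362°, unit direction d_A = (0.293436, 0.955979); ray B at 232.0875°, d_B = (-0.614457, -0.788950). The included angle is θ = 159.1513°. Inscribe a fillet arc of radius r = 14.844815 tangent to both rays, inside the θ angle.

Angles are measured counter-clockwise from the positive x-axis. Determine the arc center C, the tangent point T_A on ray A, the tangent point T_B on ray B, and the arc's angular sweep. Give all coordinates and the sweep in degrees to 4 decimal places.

bisector direction at 152.5119° = (-0.887106,0.461565)
center distance |VC| = r/sin(θ/2) = 14.844815/sin(79.5756°) = 15.093946
C = V + |VC|·bis = (-28.0161,-7.1137)
T_A = V + ((C−V)·d_A)·d_A = V + 2.7311·d_A = (-13.8247,-11.4697)
T_B = V + ((C−V)·d_B)·d_B = V + 2.7311·d_B = (-16.3042,-16.2352)
sweep = 180° − θ = 20.8487°

center=(-28.0161,-7.1137) T_A=(-13.8247,-11.4697) T_B=(-16.3042,-16.2352) sweep=20.8487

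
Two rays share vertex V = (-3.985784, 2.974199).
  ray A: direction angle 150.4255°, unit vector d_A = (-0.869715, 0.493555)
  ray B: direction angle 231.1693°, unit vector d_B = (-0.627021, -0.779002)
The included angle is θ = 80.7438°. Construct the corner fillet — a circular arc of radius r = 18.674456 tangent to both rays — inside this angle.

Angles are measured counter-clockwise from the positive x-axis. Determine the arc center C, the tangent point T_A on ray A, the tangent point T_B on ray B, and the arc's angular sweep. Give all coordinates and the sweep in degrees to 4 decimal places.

bisector direction at 190.7974° = (-0.982296,-0.187337)
center distance |VC| = r/sin(θ/2) = 18.674456/sin(40.3719°) = 28.829891
C = V + |VC|·bis = (-32.3053,-2.4267)
T_A = V + ((C−V)·d_A)·d_A = V + 21.9642·d_A = (-23.0884,13.8147)
T_B = V + ((C−V)·d_B)·d_B = V + 21.9642·d_B = (-17.7578,-14.1360)
sweep = 180° − θ = 99.2562°

center=(-32.3053,-2.4267) T_A=(-23.0884,13.8147) T_B=(-17.7578,-14.1360) sweep=99.2562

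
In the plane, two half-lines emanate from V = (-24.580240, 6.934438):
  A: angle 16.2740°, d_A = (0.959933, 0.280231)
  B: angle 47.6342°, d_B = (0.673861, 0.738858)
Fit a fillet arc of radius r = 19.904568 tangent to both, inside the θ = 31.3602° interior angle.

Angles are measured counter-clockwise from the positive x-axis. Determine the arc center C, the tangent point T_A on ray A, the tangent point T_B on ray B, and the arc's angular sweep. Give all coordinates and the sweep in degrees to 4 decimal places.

center=(37.9081,45.9119) T_A=(43.4860,26.8049) T_B=(23.2014,59.3248) sweep=148.6398

bisector direction at 31.9541° = (0.848472,0.529240)
center distance |VC| = r/sin(θ/2) = 19.904568/sin(15.6801°) = 73.648047
C = V + |VC|·bis = (37.9081,45.9119)
T_A = V + ((C−V)·d_A)·d_A = V + 70.9073·d_A = (43.4860,26.8049)
T_B = V + ((C−V)·d_B)·d_B = V + 70.9073·d_B = (23.2014,59.3248)
sweep = 180° − θ = 148.6398°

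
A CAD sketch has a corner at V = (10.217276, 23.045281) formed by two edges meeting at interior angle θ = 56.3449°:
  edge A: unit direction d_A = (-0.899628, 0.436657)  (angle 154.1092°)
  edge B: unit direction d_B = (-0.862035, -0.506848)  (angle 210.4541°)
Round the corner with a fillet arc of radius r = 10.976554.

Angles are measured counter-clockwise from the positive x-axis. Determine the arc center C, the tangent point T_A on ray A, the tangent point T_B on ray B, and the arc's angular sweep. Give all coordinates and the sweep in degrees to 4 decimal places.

bisector direction at 182.2816° = (-0.999207,-0.039812)
center distance |VC| = r/sin(θ/2) = 10.976554/sin(28.1725°) = 23.249158
C = V + |VC|·bis = (-13.0135,22.1197)
T_A = V + ((C−V)·d_A)·d_A = V + 20.4948·d_A = (-8.2205,31.9945)
T_B = V + ((C−V)·d_B)·d_B = V + 20.4948·d_B = (-7.4500,12.6575)
sweep = 180° − θ = 123.6551°

center=(-13.0135,22.1197) T_A=(-8.2205,31.9945) T_B=(-7.4500,12.6575) sweep=123.6551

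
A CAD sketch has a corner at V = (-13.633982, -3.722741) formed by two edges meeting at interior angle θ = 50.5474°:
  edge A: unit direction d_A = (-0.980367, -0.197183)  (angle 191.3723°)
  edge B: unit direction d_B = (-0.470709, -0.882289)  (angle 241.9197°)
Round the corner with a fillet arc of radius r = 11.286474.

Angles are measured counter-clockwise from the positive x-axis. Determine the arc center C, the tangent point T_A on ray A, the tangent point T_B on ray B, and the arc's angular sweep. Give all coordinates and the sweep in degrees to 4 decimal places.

bisector direction at 216.6460° = (-0.802339,-0.596869)
center distance |VC| = r/sin(θ/2) = 11.286474/sin(25.2737°) = 26.435563
C = V + |VC|·bis = (-34.8443,-19.5013)
T_A = V + ((C−V)·d_A)·d_A = V + 23.9051·d_A = (-37.0698,-8.4364)
T_B = V + ((C−V)·d_B)·d_B = V + 23.9051·d_B = (-24.8863,-24.8140)
sweep = 180° − θ = 129.4526°

center=(-34.8443,-19.5013) T_A=(-37.0698,-8.4364) T_B=(-24.8863,-24.8140) sweep=129.4526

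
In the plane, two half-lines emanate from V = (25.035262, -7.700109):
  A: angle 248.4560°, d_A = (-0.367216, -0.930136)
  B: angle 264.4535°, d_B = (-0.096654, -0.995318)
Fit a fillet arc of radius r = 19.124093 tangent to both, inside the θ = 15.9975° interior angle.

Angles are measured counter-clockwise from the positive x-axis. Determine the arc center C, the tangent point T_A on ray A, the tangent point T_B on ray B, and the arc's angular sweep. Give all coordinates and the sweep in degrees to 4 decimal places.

bisector direction at 256.4547° = (-0.234213,-0.972185)
center distance |VC| = r/sin(θ/2) = 19.124093/sin(7.9988°) = 137.433613
C = V + |VC|·bis = (-7.1535,-141.3110)
T_A = V + ((C−V)·d_A)·d_A = V + 136.0965·d_A = (-24.9415,-134.2884)
T_B = V + ((C−V)·d_B)·d_B = V + 136.0965·d_B = (11.8810,-143.1595)
sweep = 180° − θ = 164.0025°

center=(-7.1535,-141.3110) T_A=(-24.9415,-134.2884) T_B=(11.8810,-143.1595) sweep=164.0025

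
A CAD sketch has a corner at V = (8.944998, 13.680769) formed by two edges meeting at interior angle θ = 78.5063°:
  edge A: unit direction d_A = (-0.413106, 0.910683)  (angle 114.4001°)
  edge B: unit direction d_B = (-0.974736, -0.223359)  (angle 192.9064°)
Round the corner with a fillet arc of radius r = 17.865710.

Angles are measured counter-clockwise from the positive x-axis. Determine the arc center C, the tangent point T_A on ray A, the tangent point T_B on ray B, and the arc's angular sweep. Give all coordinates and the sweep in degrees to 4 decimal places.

center=(-16.3572,26.2116) T_A=(-0.0872,33.5920) T_B=(-12.3667,8.7972) sweep=101.4937

bisector direction at 153.6532° = (-0.896125,0.443803)
center distance |VC| = r/sin(θ/2) = 17.865710/sin(39.2531°) = 28.235115
C = V + |VC|·bis = (-16.3572,26.2116)
T_A = V + ((C−V)·d_A)·d_A = V + 21.8641·d_A = (-0.0872,33.5920)
T_B = V + ((C−V)·d_B)·d_B = V + 21.8641·d_B = (-12.3667,8.7972)
sweep = 180° − θ = 101.4937°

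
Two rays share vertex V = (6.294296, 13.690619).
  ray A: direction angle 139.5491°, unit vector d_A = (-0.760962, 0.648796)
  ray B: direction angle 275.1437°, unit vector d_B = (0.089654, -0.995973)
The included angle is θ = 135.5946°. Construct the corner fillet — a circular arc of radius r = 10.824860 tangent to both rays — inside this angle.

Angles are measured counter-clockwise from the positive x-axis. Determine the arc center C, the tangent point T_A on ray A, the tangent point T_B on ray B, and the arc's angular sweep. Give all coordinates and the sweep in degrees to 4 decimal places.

center=(-4.0909,8.3198) T_A=(2.9323,16.5571) T_B=(6.6904,9.2903) sweep=44.4054

bisector direction at 207.3464° = (-0.888246,-0.459369)
center distance |VC| = r/sin(θ/2) = 10.824860/sin(67.7973°) = 11.691772
C = V + |VC|·bis = (-4.0909,8.3198)
T_A = V + ((C−V)·d_A)·d_A = V + 4.4181·d_A = (2.9323,16.5571)
T_B = V + ((C−V)·d_B)·d_B = V + 4.4181·d_B = (6.6904,9.2903)
sweep = 180° − θ = 44.4054°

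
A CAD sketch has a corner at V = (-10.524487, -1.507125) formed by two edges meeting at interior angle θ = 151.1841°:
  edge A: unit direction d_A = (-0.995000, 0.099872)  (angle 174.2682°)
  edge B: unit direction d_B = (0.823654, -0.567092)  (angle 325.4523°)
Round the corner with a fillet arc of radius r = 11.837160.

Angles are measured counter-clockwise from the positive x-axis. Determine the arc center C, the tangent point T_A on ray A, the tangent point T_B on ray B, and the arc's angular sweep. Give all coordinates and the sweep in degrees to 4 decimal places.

center=(-14.7325,-12.9814) T_A=(-13.5503,-1.2034) T_B=(-8.0197,-3.2317) sweep=28.8159

bisector direction at 249.8603° = (-0.344311,-0.938856)
center distance |VC| = r/sin(θ/2) = 11.837160/sin(75.5921°) = 12.221544
C = V + |VC|·bis = (-14.7325,-12.9814)
T_A = V + ((C−V)·d_A)·d_A = V + 3.0410·d_A = (-13.5503,-1.2034)
T_B = V + ((C−V)·d_B)·d_B = V + 3.0410·d_B = (-8.0197,-3.2317)
sweep = 180° − θ = 28.8159°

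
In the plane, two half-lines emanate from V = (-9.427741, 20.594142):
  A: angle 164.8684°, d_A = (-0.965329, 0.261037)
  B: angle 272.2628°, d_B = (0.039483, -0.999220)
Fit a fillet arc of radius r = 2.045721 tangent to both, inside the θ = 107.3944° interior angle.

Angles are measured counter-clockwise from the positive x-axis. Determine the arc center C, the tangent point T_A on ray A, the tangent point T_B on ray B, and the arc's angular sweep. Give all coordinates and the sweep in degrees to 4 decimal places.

bisector direction at 218.5656° = (-0.781895,-0.623410)
center distance |VC| = r/sin(θ/2) = 2.045721/sin(53.6972°) = 2.538432
C = V + |VC|·bis = (-11.4125,19.0117)
T_A = V + ((C−V)·d_A)·d_A = V + 1.5029·d_A = (-10.8785,20.9865)
T_B = V + ((C−V)·d_B)·d_B = V + 1.5029·d_B = (-9.3684,19.0924)
sweep = 180° − θ = 72.6056°

center=(-11.4125,19.0117) T_A=(-10.8785,20.9865) T_B=(-9.3684,19.0924) sweep=72.6056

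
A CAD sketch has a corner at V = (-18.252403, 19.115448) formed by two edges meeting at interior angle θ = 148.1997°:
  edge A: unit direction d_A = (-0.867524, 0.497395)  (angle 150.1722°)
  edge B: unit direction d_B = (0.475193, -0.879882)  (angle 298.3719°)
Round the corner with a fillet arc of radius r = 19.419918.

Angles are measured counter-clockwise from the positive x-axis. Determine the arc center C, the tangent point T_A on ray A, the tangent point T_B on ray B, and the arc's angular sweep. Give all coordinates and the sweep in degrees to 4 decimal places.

bisector direction at 224.2721° = (-0.716033,-0.698066)
center distance |VC| = r/sin(θ/2) = 19.419918/sin(74.0999°) = 20.192470
C = V + |VC|·bis = (-32.7109,5.0198)
T_A = V + ((C−V)·d_A)·d_A = V + 5.5320·d_A = (-23.0515,21.8670)
T_B = V + ((C−V)·d_B)·d_B = V + 5.5320·d_B = (-15.6237,14.2480)
sweep = 180° − θ = 31.8003°

center=(-32.7109,5.0198) T_A=(-23.0515,21.8670) T_B=(-15.6237,14.2480) sweep=31.8003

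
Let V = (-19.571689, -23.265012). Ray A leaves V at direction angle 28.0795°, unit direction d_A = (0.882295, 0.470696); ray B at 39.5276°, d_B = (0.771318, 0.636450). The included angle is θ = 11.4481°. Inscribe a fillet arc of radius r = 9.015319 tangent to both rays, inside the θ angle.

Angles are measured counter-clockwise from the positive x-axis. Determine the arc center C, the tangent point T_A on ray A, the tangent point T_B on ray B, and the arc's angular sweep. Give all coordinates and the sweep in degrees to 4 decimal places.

center=(55.5383,27.0235) T_A=(59.7818,19.0693) T_B=(49.8005,33.9772) sweep=168.5519

bisector direction at 33.8036° = (0.830950,0.556347)
center distance |VC| = r/sin(θ/2) = 9.015319/sin(5.7241°) = 90.390540
C = V + |VC|·bis = (55.5383,27.0235)
T_A = V + ((C−V)·d_A)·d_A = V + 89.9398·d_A = (59.7818,19.0693)
T_B = V + ((C−V)·d_B)·d_B = V + 89.9398·d_B = (49.8005,33.9772)
sweep = 180° − θ = 168.5519°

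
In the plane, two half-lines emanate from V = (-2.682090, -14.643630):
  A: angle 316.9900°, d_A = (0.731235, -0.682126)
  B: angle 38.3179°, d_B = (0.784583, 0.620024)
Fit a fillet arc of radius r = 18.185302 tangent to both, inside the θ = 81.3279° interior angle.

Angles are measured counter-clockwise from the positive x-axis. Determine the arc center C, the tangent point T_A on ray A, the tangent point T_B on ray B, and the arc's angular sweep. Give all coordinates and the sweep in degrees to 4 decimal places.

bisector direction at 357.6540° = (0.999162,-0.040935)
center distance |VC| = r/sin(θ/2) = 18.185302/sin(40.6639°) = 27.907779
C = V + |VC|·bis = (25.2023,-15.7860)
T_A = V + ((C−V)·d_A)·d_A = V + 21.1693·d_A = (12.7976,-29.0838)
T_B = V + ((C−V)·d_B)·d_B = V + 21.1693·d_B = (13.9270,-1.5182)
sweep = 180° − θ = 98.6721°

center=(25.2023,-15.7860) T_A=(12.7976,-29.0838) T_B=(13.9270,-1.5182) sweep=98.6721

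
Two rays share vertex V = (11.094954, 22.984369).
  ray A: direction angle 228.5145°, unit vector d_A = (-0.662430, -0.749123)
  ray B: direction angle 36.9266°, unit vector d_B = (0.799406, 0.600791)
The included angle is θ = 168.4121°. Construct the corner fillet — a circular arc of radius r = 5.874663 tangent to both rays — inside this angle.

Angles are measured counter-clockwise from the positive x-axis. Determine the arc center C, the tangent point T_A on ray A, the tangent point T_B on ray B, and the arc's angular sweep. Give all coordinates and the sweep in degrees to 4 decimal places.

center=(15.1009,18.6463) T_A=(10.7001,22.5378) T_B=(11.5715,23.3425) sweep=11.5879

bisector direction at 312.7205° = (0.678423,-0.734671)
center distance |VC| = r/sin(θ/2) = 5.874663/sin(84.2061°) = 5.904829
C = V + |VC|·bis = (15.1009,18.6463)
T_A = V + ((C−V)·d_A)·d_A = V + 0.5961·d_A = (10.7001,22.5378)
T_B = V + ((C−V)·d_B)·d_B = V + 0.5961·d_B = (11.5715,23.3425)
sweep = 180° − θ = 11.5879°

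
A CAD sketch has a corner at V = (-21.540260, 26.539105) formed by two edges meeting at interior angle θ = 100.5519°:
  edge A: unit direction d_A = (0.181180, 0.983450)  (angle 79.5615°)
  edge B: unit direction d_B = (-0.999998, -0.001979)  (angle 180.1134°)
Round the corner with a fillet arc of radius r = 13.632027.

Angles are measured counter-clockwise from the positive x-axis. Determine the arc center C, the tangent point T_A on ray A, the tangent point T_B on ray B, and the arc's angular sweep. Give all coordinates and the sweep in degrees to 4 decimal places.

bisector direction at 129.8375° = (-0.640612,0.767865)
center distance |VC| = r/sin(θ/2) = 13.632027/sin(50.2760°) = 17.723926
C = V + |VC|·bis = (-32.8944,40.1487)
T_A = V + ((C−V)·d_A)·d_A = V + 11.3272·d_A = (-19.4880,37.6788)
T_B = V + ((C−V)·d_B)·d_B = V + 11.3272·d_B = (-32.8674,26.5167)
sweep = 180° − θ = 79.4481°

center=(-32.8944,40.1487) T_A=(-19.4880,37.6788) T_B=(-32.8674,26.5167) sweep=79.4481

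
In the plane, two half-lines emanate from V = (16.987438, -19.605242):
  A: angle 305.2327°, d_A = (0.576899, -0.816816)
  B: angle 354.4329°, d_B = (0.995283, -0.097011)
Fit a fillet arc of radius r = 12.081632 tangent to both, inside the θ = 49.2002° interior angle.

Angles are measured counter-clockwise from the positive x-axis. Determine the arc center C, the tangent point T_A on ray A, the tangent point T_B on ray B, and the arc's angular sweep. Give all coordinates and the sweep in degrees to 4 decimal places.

center=(42.0794,-34.1899) T_A=(32.2109,-41.1597) T_B=(43.2514,-22.1652) sweep=130.7998

bisector direction at 329.8328° = (0.864563,-0.502525)
center distance |VC| = r/sin(θ/2) = 12.081632/sin(24.6001°) = 29.022684
C = V + |VC|·bis = (42.0794,-34.1899)
T_A = V + ((C−V)·d_A)·d_A = V + 26.3885·d_A = (32.2109,-41.1597)
T_B = V + ((C−V)·d_B)·d_B = V + 26.3885·d_B = (43.2514,-22.1652)
sweep = 180° − θ = 130.7998°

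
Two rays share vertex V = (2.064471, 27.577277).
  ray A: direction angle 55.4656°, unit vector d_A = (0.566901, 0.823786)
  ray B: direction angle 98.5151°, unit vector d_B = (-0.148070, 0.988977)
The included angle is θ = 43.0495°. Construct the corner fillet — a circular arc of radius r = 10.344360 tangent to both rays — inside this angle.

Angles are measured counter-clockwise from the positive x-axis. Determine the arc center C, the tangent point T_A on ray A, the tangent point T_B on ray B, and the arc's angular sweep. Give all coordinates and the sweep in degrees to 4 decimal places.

center=(8.4113,55.0473) T_A=(16.9328,49.1831) T_B=(-1.8190,53.5156) sweep=136.9505

bisector direction at 76.9904° = (0.225115,0.974332)
center distance |VC| = r/sin(θ/2) = 10.344360/sin(21.5248°) = 28.193711
C = V + |VC|·bis = (8.4113,55.0473)
T_A = V + ((C−V)·d_A)·d_A = V + 26.2275·d_A = (16.9328,49.1831)
T_B = V + ((C−V)·d_B)·d_B = V + 26.2275·d_B = (-1.8190,53.5156)
sweep = 180° − θ = 136.9505°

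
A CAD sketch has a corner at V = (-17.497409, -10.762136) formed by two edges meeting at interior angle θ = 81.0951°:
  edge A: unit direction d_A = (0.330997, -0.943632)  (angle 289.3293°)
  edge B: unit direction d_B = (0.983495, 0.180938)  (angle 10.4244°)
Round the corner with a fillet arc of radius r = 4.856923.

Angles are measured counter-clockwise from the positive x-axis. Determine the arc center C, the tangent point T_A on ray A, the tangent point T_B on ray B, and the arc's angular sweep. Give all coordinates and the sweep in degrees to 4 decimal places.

center=(-11.0351,-14.5117) T_A=(-15.6183,-16.1193) T_B=(-11.9139,-9.7349) sweep=98.9049

bisector direction at 329.8768° = (0.864949,-0.501860)
center distance |VC| = r/sin(θ/2) = 4.856923/sin(40.5476°) = 7.471282
C = V + |VC|·bis = (-11.0351,-14.5117)
T_A = V + ((C−V)·d_A)·d_A = V + 5.6772·d_A = (-15.6183,-16.1193)
T_B = V + ((C−V)·d_B)·d_B = V + 5.6772·d_B = (-11.9139,-9.7349)
sweep = 180° − θ = 98.9049°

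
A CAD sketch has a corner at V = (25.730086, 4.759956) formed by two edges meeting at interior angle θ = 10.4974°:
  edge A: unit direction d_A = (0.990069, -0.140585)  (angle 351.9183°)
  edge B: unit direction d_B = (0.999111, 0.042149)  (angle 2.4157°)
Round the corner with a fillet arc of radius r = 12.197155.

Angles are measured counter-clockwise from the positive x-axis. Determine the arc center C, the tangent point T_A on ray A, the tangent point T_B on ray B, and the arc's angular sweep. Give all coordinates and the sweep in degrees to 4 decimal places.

center=(158.8999,-1.8300) T_A=(157.1852,-13.9060) T_B=(158.3858,10.3563) sweep=169.5026

bisector direction at 357.1670° = (0.998778,-0.049425)
center distance |VC| = r/sin(θ/2) = 12.197155/sin(5.2487°) = 133.332806
C = V + |VC|·bis = (158.8999,-1.8300)
T_A = V + ((C−V)·d_A)·d_A = V + 132.7737·d_A = (157.1852,-13.9060)
T_B = V + ((C−V)·d_B)·d_B = V + 132.7737·d_B = (158.3858,10.3563)
sweep = 180° − θ = 169.5026°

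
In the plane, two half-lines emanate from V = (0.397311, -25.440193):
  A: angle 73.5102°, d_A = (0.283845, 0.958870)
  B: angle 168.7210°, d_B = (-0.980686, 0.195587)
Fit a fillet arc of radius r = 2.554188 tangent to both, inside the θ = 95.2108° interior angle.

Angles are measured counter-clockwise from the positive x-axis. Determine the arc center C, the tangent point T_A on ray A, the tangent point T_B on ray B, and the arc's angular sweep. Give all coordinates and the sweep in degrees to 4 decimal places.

center=(-1.3899,-22.4793) T_A=(1.0592,-23.2042) T_B=(-1.8895,-24.9841) sweep=84.7892

bisector direction at 121.1156° = (-0.516766,0.856126)
center distance |VC| = r/sin(θ/2) = 2.554188/sin(47.6054°) = 3.458528
C = V + |VC|·bis = (-1.3899,-22.4793)
T_A = V + ((C−V)·d_A)·d_A = V + 2.3319·d_A = (1.0592,-23.2042)
T_B = V + ((C−V)·d_B)·d_B = V + 2.3319·d_B = (-1.8895,-24.9841)
sweep = 180° − θ = 84.7892°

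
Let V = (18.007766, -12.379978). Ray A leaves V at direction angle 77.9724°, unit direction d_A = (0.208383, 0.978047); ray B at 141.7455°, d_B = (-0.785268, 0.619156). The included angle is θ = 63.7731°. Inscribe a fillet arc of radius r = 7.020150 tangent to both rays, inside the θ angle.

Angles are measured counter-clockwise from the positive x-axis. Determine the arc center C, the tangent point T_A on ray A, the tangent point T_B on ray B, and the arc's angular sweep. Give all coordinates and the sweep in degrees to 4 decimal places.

center=(13.4932,0.1194) T_A=(20.3592,-1.3435) T_B=(9.1466,-5.3933) sweep=116.2269

bisector direction at 109.8589° = (-0.339706,0.940532)
center distance |VC| = r/sin(θ/2) = 7.020150/sin(31.8865°) = 13.289722
C = V + |VC|·bis = (13.4932,0.1194)
T_A = V + ((C−V)·d_A)·d_A = V + 11.2842·d_A = (20.3592,-1.3435)
T_B = V + ((C−V)·d_B)·d_B = V + 11.2842·d_B = (9.1466,-5.3933)
sweep = 180° − θ = 116.2269°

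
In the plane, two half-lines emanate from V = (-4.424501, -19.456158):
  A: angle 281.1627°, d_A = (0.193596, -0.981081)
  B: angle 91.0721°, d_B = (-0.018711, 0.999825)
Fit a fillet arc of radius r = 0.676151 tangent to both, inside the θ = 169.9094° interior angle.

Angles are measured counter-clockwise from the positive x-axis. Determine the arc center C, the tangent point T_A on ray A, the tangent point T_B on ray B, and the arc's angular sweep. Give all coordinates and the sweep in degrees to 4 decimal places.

bisector direction at 6.1174° = (0.994306,0.106566)
center distance |VC| = r/sin(θ/2) = 0.676151/sin(84.9547°) = 0.678781
C = V + |VC|·bis = (-3.7496,-19.3838)
T_A = V + ((C−V)·d_A)·d_A = V + 0.0597·d_A = (-4.4129,-19.5147)
T_B = V + ((C−V)·d_B)·d_B = V + 0.0597·d_B = (-4.4256,-19.3965)
sweep = 180° − θ = 10.0906°

center=(-3.7496,-19.3838) T_A=(-4.4129,-19.5147) T_B=(-4.4256,-19.3965) sweep=10.0906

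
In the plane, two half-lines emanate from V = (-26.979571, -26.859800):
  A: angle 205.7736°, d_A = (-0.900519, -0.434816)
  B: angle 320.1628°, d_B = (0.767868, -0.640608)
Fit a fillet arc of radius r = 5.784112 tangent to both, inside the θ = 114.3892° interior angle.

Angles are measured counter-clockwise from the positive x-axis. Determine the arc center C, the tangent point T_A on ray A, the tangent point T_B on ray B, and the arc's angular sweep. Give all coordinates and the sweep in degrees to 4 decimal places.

bisector direction at 262.9682° = (-0.122420,-0.992478)
center distance |VC| = r/sin(θ/2) = 5.784112/sin(57.1946°) = 6.881624
C = V + |VC|·bis = (-27.8220,-33.6897)
T_A = V + ((C−V)·d_A)·d_A = V + 3.7284·d_A = (-30.3370,-28.4810)
T_B = V + ((C−V)·d_B)·d_B = V + 3.7284·d_B = (-24.1167,-29.2482)
sweep = 180° − θ = 65.6108°

center=(-27.8220,-33.6897) T_A=(-30.3370,-28.4810) T_B=(-24.1167,-29.2482) sweep=65.6108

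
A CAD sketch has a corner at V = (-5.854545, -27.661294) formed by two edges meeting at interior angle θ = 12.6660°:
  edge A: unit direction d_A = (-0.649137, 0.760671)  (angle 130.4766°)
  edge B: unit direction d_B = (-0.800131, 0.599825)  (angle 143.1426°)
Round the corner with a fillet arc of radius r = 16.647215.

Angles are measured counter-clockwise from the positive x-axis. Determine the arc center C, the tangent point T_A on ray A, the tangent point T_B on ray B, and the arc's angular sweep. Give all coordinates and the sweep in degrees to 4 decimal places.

center=(-115.8859,75.6304) T_A=(-103.2229,86.4367) T_B=(-125.8714,62.3104) sweep=167.3340

bisector direction at 136.8096° = (-0.729083,0.684425)
center distance |VC| = r/sin(θ/2) = 16.647215/sin(6.3330°) = 150.917432
C = V + |VC|·bis = (-115.8859,75.6304)
T_A = V + ((C−V)·d_A)·d_A = V + 149.9965·d_A = (-103.2229,86.4367)
T_B = V + ((C−V)·d_B)·d_B = V + 149.9965·d_B = (-125.8714,62.3104)
sweep = 180° − θ = 167.3340°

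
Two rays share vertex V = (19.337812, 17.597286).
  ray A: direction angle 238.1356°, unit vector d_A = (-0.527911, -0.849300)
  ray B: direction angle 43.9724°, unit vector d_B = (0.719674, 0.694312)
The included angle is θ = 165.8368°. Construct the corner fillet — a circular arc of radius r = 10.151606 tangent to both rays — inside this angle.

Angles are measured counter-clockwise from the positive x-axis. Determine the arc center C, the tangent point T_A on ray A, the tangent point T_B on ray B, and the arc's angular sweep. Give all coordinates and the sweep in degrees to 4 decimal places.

center=(27.2938,11.1671) T_A=(18.6720,16.5262) T_B=(20.2454,18.4729) sweep=14.1632

bisector direction at 321.0540° = (0.777739,-0.628588)
center distance |VC| = r/sin(θ/2) = 10.151606/sin(82.9184°) = 10.229642
C = V + |VC|·bis = (27.2938,11.1671)
T_A = V + ((C−V)·d_A)·d_A = V + 1.2611·d_A = (18.6720,16.5262)
T_B = V + ((C−V)·d_B)·d_B = V + 1.2611·d_B = (20.2454,18.4729)
sweep = 180° − θ = 14.1632°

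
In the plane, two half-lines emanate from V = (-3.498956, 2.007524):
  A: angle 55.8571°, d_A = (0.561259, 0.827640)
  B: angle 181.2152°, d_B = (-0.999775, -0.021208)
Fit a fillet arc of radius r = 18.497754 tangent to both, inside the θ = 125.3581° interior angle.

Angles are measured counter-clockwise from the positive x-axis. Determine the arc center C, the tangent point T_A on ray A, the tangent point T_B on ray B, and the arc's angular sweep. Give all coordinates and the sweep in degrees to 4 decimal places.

bisector direction at 118.5361° = (-0.477713,0.878516)
center distance |VC| = r/sin(θ/2) = 18.497754/sin(62.6790°) = 20.820266
C = V + |VC|·bis = (-13.4451,20.2985)
T_A = V + ((C−V)·d_A)·d_A = V + 9.5560·d_A = (1.8644,9.9164)
T_B = V + ((C−V)·d_B)·d_B = V + 9.5560·d_B = (-13.0528,1.8049)
sweep = 180° − θ = 54.6419°

center=(-13.4451,20.2985) T_A=(1.8644,9.9164) T_B=(-13.0528,1.8049) sweep=54.6419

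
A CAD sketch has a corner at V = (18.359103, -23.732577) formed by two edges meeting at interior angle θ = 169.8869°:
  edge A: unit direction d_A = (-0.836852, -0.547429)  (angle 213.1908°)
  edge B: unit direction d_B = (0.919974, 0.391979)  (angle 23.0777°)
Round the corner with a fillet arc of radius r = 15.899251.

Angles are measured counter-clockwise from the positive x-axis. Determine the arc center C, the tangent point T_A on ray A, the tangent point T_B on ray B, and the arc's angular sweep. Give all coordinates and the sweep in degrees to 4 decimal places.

bisector direction at 298.1343° = (0.471539,-0.881845)
center distance |VC| = r/sin(θ/2) = 15.899251/sin(84.9434°) = 15.961370
C = V + |VC|·bis = (25.8855,-37.8080)
T_A = V + ((C−V)·d_A)·d_A = V + 1.4068·d_A = (17.1818,-24.5027)
T_B = V + ((C−V)·d_B)·d_B = V + 1.4068·d_B = (19.6533,-23.1811)
sweep = 180° − θ = 10.1131°

center=(25.8855,-37.8080) T_A=(17.1818,-24.5027) T_B=(19.6533,-23.1811) sweep=10.1131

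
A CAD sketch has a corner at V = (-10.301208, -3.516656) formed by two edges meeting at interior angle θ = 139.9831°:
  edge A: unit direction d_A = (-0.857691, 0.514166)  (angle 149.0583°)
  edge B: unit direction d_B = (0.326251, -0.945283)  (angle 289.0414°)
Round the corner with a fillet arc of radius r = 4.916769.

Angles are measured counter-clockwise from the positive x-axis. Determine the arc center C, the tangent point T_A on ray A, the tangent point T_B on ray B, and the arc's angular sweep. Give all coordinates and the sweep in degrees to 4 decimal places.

center=(-14.3648,-6.8132) T_A=(-11.8368,-2.5961) T_B=(-9.7171,-5.2091) sweep=40.0169

bisector direction at 219.0499° = (-0.776598,-0.629996)
center distance |VC| = r/sin(θ/2) = 4.916769/sin(69.9916°) = 5.232597
C = V + |VC|·bis = (-14.3648,-6.8132)
T_A = V + ((C−V)·d_A)·d_A = V + 1.7904·d_A = (-11.8368,-2.5961)
T_B = V + ((C−V)·d_B)·d_B = V + 1.7904·d_B = (-9.7171,-5.2091)
sweep = 180° − θ = 40.0169°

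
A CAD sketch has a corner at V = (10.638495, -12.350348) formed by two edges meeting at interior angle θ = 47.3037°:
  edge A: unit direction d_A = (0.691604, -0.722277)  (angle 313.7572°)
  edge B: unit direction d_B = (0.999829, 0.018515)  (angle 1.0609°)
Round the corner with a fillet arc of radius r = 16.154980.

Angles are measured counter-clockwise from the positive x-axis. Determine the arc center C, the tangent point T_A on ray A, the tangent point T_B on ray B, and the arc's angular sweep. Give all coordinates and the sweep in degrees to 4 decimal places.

center=(47.8175,-27.8196) T_A=(36.1492,-38.9925) T_B=(47.5184,-11.6674) sweep=132.6963

bisector direction at 337.4090° = (0.923271,-0.384149)
center distance |VC| = r/sin(θ/2) = 16.154980/sin(23.6518°) = 40.268845
C = V + |VC|·bis = (47.8175,-27.8196)
T_A = V + ((C−V)·d_A)·d_A = V + 36.8863·d_A = (36.1492,-38.9925)
T_B = V + ((C−V)·d_B)·d_B = V + 36.8863·d_B = (47.5184,-11.6674)
sweep = 180° − θ = 132.6963°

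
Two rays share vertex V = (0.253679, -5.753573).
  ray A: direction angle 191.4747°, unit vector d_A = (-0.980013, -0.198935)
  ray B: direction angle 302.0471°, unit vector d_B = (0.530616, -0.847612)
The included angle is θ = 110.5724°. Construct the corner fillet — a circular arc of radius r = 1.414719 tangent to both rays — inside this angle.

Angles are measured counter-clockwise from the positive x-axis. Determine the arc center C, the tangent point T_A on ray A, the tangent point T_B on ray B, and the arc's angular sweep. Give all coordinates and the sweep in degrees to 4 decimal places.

bisector direction at 246.7609° = (-0.394569,-0.918866)
center distance |VC| = r/sin(θ/2) = 1.414719/sin(55.2862°) = 1.721055
C = V + |VC|·bis = (-0.4254,-7.3350)
T_A = V + ((C−V)·d_A)·d_A = V + 0.9801·d_A = (-0.7068,-5.9485)
T_B = V + ((C−V)·d_B)·d_B = V + 0.9801·d_B = (0.7737,-6.5843)
sweep = 180° − θ = 69.4276°

center=(-0.4254,-7.3350) T_A=(-0.7068,-5.9485) T_B=(0.7737,-6.5843) sweep=69.4276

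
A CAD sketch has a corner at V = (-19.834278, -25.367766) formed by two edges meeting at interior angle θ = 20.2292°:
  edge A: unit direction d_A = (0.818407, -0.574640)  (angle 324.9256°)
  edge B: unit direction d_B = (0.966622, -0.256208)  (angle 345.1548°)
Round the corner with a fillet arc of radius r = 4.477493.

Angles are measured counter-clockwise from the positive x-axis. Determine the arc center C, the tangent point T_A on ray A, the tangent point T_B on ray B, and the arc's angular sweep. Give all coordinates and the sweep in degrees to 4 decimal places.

center=(3.2802,-36.1265) T_A=(0.7073,-39.7909) T_B=(4.4274,-31.7985) sweep=159.7708

bisector direction at 335.0402° = (0.906604,-0.421982)
center distance |VC| = r/sin(θ/2) = 4.477493/sin(10.1146°) = 25.495698
C = V + |VC|·bis = (3.2802,-36.1265)
T_A = V + ((C−V)·d_A)·d_A = V + 25.0995·d_A = (0.7073,-39.7909)
T_B = V + ((C−V)·d_B)·d_B = V + 25.0995·d_B = (4.4274,-31.7985)
sweep = 180° − θ = 159.7708°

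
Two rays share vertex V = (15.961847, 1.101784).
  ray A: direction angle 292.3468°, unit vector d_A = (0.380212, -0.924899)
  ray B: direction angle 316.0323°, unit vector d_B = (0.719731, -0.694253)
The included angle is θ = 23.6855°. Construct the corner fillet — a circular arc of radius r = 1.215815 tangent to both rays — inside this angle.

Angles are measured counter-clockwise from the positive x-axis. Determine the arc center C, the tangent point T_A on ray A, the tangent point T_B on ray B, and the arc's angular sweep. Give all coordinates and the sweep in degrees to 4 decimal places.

center=(19.2909,-3.7987) T_A=(18.1664,-4.2609) T_B=(20.1350,-2.9236) sweep=156.3145

bisector direction at 304.1895° = (0.561933,-0.827183)
center distance |VC| = r/sin(θ/2) = 1.215815/sin(11.8428°) = 5.924263
C = V + |VC|·bis = (19.2909,-3.7987)
T_A = V + ((C−V)·d_A)·d_A = V + 5.7982·d_A = (18.1664,-4.2609)
T_B = V + ((C−V)·d_B)·d_B = V + 5.7982·d_B = (20.1350,-2.9236)
sweep = 180° − θ = 156.3145°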